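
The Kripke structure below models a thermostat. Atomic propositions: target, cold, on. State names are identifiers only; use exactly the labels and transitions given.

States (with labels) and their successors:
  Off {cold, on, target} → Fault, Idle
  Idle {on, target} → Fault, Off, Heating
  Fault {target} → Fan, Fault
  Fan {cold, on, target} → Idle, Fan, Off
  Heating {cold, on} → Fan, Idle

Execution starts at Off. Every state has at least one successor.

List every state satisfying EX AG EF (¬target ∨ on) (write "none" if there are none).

{Off, Idle, Fault, Fan, Heating}

States satisfying AG EF (¬target ∨ on): {Off, Idle, Fault, Fan, Heating}.
States satisfying EX AG EF (¬target ∨ on): {Off, Idle, Fault, Fan, Heating}.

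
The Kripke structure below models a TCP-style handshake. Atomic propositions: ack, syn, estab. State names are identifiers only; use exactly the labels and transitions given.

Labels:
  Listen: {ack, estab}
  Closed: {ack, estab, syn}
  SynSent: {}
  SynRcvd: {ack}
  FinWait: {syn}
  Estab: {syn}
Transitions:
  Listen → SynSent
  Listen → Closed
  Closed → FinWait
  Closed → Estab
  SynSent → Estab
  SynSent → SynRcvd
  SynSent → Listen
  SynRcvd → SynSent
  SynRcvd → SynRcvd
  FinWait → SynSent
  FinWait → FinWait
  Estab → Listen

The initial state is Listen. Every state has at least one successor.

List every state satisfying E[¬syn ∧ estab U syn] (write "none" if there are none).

States satisfying ¬syn ∧ estab: {Listen}.
States satisfying syn: {Closed, FinWait, Estab}.
States satisfying E[¬syn ∧ estab U syn]: {Listen, Closed, FinWait, Estab}.

{Listen, Closed, FinWait, Estab}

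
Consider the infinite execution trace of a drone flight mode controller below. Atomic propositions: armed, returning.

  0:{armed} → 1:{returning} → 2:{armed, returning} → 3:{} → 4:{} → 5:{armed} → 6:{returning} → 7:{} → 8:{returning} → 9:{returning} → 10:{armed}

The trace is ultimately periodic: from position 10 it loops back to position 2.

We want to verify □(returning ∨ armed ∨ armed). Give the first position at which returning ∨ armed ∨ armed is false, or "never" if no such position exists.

3

Check returning ∨ armed ∨ armed at each position in order: 0 ✓, 1 ✓, 2 ✓.
At position 3 the labels are {}, so returning ∨ armed ∨ armed is false there. This is the first violation.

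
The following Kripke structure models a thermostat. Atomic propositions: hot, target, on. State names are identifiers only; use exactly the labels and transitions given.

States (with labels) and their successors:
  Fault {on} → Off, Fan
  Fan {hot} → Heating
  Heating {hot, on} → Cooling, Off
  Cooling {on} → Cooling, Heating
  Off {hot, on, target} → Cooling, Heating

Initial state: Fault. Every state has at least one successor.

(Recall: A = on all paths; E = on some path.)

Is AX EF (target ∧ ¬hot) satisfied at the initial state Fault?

Violated

States satisfying EF (target ∧ ¬hot): ∅.
States satisfying AX EF (target ∧ ¬hot): ∅.
Fault ∉ Sat(AX EF (target ∧ ¬hot)).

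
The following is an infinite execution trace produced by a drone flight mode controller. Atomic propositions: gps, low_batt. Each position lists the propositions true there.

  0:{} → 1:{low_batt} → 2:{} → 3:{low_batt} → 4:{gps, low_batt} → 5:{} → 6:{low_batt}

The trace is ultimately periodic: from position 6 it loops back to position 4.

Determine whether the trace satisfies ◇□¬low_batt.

□¬low_batt is false at every position 0..6, so it never becomes true and ◇□¬low_batt fails.

Violated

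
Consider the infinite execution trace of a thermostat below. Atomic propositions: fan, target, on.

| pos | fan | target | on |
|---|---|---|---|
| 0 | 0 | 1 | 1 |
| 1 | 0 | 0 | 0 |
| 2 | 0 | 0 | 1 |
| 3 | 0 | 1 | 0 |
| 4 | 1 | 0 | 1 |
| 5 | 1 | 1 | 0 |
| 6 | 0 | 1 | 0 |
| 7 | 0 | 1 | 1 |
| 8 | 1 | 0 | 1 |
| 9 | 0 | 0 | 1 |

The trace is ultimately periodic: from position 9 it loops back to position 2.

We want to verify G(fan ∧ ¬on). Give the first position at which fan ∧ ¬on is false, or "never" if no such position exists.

0

At position 0 the labels are {on, target}, so fan ∧ ¬on is false there. This is the first violation.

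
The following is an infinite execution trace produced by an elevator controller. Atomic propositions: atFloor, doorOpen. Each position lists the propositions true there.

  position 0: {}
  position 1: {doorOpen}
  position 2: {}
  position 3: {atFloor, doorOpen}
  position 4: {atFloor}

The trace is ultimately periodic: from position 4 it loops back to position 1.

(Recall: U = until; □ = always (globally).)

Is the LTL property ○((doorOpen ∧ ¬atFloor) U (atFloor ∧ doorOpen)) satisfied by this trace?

The position after 0 is 1; (doorOpen ∧ ¬atFloor) U (atFloor ∧ doorOpen) is false there.

No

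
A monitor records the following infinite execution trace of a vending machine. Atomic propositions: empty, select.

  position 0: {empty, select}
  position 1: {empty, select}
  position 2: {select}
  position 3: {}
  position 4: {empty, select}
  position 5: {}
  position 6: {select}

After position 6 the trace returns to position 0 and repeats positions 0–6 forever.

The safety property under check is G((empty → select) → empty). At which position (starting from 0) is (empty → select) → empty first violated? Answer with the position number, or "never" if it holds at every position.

Check (empty → select) → empty at each position in order: 0 ✓, 1 ✓.
At position 2 the labels are {select}, so (empty → select) → empty is false there. This is the first violation.

2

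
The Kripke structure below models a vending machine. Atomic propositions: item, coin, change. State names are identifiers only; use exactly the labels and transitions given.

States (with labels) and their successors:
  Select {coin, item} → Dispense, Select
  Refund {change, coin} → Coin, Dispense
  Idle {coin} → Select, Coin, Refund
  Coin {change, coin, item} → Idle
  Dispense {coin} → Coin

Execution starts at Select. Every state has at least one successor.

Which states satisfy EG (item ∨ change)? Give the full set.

States satisfying item ∨ change: {Select, Refund, Coin}.
States satisfying EG (item ∨ change): {Select}.

{Select}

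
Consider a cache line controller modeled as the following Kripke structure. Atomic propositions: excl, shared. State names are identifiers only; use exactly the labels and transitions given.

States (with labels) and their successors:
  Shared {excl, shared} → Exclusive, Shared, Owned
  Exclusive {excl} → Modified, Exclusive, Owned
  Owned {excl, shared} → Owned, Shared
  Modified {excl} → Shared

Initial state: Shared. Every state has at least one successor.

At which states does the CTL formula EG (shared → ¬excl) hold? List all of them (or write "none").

States satisfying shared → ¬excl: {Exclusive, Modified}.
States satisfying EG (shared → ¬excl): {Exclusive}.

{Exclusive}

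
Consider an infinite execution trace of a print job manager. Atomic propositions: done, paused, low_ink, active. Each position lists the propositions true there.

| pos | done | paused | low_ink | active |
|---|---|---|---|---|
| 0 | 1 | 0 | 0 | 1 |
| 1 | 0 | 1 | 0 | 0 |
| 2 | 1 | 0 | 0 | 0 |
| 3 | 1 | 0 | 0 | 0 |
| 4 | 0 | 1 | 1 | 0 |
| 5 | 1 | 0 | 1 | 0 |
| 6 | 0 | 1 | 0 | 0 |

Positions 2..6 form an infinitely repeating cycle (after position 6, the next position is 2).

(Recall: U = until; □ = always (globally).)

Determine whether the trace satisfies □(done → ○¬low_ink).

Violated

done → ○¬low_ink must hold at every position from 0 onward. It fails at position 3, so □(done → ○¬low_ink) is false.
Positions where done holds: 0, 2, 3, 5.
Check ○¬low_ink at each: 0→ok, 2→ok, 3→fails, 5→ok.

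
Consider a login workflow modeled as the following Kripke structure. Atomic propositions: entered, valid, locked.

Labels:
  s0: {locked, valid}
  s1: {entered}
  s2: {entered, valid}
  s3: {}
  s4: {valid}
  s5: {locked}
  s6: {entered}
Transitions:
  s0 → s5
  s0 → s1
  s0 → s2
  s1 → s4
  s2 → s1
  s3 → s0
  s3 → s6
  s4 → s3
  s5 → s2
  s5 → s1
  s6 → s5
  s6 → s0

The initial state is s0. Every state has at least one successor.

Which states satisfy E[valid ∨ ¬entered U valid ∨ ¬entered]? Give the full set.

States satisfying valid ∨ ¬entered: {s0, s2, s3, s4, s5}.
States satisfying E[valid ∨ ¬entered U valid ∨ ¬entered]: {s0, s2, s3, s4, s5}.

{s0, s2, s3, s4, s5}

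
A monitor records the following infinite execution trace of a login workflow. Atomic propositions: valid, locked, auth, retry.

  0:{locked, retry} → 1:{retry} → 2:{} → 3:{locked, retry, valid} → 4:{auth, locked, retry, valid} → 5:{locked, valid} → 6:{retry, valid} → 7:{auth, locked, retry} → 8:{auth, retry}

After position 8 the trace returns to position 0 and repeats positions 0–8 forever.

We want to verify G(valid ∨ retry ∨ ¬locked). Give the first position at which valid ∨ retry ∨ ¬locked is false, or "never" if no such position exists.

valid ∨ retry ∨ ¬locked holds at every position 0..8, and those are all the positions the trace ever visits, so the invariant G(valid ∨ retry ∨ ¬locked) is never violated.

never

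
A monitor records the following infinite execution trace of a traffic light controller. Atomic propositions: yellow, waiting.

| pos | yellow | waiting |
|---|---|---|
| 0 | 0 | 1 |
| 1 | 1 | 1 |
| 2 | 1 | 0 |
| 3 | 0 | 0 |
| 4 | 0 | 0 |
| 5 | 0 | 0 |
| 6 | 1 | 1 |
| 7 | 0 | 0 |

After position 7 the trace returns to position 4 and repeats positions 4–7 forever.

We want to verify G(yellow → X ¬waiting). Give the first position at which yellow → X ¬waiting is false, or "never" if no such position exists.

never

yellow → X ¬waiting holds at every position 0..7, and those are all the positions the trace ever visits, so the invariant G(yellow → X ¬waiting) is never violated.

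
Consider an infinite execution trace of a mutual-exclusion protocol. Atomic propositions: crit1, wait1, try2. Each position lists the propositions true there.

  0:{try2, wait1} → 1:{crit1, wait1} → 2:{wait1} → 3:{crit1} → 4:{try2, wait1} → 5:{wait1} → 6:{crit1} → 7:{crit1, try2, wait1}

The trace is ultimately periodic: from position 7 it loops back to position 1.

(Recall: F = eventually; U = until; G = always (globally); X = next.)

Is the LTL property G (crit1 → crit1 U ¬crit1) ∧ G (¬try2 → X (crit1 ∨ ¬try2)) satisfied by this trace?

No

crit1 → crit1 U ¬crit1 holds at every position 0..7, and those are all positions ever visited, so G (crit1 → crit1 U ¬crit1) holds.
Positions where crit1 holds: 1, 3, 6, 7.
Check crit1 U ¬crit1 at each: 1→ok, 3→ok, 6→ok, 7→ok.
¬try2 → X (crit1 ∨ ¬try2) must hold at every position from 0 onward. It fails at position 3, so G (¬try2 → X (crit1 ∨ ¬try2)) is false.
Positions where ¬try2 holds: 1, 2, 3, 5, 6.
Check X (crit1 ∨ ¬try2) at each: 1→ok, 2→ok, 3→fails, 5→ok, 6→ok.
At position 0: G (crit1 → crit1 U ¬crit1) is true; G (¬try2 → X (crit1 ∨ ¬try2)) is false; so G (crit1 → crit1 U ¬crit1) ∧ G (¬try2 → X (crit1 ∨ ¬try2)) is false.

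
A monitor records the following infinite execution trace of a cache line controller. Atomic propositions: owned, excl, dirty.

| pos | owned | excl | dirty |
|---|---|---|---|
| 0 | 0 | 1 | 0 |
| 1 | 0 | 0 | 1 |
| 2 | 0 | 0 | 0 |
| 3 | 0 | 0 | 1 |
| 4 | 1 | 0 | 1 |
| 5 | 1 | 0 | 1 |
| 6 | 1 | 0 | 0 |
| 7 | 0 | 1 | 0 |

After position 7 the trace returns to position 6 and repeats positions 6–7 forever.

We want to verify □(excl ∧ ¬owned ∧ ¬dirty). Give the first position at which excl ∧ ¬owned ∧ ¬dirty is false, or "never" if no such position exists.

Check excl ∧ ¬owned ∧ ¬dirty at each position in order: 0 ✓.
At position 1 the labels are {dirty}, so excl ∧ ¬owned ∧ ¬dirty is false there. This is the first violation.

1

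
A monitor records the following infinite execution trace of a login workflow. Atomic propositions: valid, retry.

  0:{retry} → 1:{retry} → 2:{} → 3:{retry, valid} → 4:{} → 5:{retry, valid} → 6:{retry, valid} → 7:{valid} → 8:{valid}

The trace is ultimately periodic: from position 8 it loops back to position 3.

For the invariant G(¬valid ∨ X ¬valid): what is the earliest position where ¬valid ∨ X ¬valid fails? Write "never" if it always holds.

5

Check ¬valid ∨ X ¬valid at each position in order: 0 ✓, 1 ✓, 2 ✓, 3 ✓, 4 ✓.
At position 5 the labels are {retry, valid} and the next position 6 has {retry, valid}, so ¬valid ∨ X ¬valid is false there. This is the first violation.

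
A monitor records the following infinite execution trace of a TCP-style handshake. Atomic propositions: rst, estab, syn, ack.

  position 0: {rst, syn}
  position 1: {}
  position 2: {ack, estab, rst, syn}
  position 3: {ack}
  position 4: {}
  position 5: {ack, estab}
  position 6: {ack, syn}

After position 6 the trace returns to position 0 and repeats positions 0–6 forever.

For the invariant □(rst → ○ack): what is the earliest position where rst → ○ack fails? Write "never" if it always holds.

At position 0 the labels are {rst, syn} and the next position 1 has {}, so rst → ○ack is false there. This is the first violation.

0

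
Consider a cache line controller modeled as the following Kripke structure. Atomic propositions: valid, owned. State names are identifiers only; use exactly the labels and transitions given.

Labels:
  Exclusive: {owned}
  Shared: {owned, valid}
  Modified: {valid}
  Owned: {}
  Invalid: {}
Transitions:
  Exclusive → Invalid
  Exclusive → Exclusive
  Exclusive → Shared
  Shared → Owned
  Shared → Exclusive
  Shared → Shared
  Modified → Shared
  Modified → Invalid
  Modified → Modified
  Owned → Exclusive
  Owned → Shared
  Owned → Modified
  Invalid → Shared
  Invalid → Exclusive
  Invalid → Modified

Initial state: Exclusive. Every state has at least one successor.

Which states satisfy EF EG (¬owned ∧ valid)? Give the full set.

{Exclusive, Shared, Modified, Owned, Invalid}

States satisfying EG (¬owned ∧ valid): {Modified}.
States satisfying EF EG (¬owned ∧ valid): {Exclusive, Shared, Modified, Owned, Invalid}.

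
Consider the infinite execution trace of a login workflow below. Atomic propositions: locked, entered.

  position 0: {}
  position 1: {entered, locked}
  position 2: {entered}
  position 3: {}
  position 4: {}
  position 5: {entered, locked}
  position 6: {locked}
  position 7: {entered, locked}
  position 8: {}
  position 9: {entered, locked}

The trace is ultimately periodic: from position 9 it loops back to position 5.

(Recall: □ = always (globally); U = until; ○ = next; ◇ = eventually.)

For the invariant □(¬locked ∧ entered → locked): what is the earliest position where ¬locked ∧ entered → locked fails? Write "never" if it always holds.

Check ¬locked ∧ entered → locked at each position in order: 0 ✓, 1 ✓.
At position 2 the labels are {entered}, so ¬locked ∧ entered → locked is false there. This is the first violation.

2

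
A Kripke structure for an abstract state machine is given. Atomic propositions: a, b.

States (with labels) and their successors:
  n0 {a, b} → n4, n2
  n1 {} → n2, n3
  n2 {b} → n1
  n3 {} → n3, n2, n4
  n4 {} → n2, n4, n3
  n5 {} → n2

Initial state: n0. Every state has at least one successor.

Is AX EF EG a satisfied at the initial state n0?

No

States satisfying EF EG a: ∅.
States satisfying AX EF EG a: ∅.
n0 ∉ Sat(AX EF EG a).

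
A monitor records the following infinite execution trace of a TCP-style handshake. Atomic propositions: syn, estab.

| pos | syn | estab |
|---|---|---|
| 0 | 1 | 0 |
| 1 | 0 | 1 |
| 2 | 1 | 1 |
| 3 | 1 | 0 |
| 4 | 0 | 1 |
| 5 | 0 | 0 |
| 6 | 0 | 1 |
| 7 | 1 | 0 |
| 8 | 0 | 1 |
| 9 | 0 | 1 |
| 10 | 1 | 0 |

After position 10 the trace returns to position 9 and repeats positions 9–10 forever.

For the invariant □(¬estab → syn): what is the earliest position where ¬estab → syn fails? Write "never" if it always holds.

5

Check ¬estab → syn at each position in order: 0 ✓, 1 ✓, 2 ✓, 3 ✓, 4 ✓.
At position 5 the labels are {}, so ¬estab → syn is false there. This is the first violation.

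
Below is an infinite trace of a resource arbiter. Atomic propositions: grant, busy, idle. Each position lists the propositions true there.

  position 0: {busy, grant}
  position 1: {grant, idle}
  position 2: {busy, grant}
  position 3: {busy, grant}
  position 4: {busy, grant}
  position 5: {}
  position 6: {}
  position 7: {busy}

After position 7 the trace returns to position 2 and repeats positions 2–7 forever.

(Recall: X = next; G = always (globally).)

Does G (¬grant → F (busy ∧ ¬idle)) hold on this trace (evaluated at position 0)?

Holds

¬grant → F (busy ∧ ¬idle) holds at every position 0..7, and those are all positions ever visited, so G (¬grant → F (busy ∧ ¬idle)) holds.
Positions where ¬grant holds: 5, 6, 7.
Check F (busy ∧ ¬idle) at each: 5→ok, 6→ok, 7→ok.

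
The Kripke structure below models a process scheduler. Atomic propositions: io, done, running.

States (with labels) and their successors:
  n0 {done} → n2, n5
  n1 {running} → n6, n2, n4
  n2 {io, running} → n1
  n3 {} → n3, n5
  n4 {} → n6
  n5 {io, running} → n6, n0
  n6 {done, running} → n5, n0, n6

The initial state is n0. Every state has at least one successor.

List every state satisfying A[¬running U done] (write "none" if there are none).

{n0, n4, n6}

States satisfying ¬running: {n0, n3, n4}.
States satisfying done: {n0, n6}.
States satisfying A[¬running U done]: {n0, n4, n6}.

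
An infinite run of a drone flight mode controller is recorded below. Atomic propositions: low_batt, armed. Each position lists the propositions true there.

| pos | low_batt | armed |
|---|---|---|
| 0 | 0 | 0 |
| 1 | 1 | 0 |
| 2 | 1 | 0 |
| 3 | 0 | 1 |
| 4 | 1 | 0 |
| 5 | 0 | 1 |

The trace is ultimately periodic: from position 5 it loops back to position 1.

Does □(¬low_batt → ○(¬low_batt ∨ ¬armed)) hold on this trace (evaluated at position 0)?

Yes

¬low_batt → ○(¬low_batt ∨ ¬armed) holds at every position 0..5, and those are all positions ever visited, so □(¬low_batt → ○(¬low_batt ∨ ¬armed)) holds.
Positions where ¬low_batt holds: 0, 3, 5.
Check ○(¬low_batt ∨ ¬armed) at each: 0→ok, 3→ok, 5→ok.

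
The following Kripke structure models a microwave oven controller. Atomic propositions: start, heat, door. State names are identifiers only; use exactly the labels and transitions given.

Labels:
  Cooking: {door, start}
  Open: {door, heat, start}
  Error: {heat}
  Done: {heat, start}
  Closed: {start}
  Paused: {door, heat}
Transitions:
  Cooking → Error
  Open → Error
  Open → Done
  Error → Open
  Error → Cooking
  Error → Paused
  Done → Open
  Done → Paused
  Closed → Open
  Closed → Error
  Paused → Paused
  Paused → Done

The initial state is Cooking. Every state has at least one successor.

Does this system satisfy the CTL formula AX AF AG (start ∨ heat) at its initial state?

States satisfying AF AG (start ∨ heat): {Cooking, Open, Error, Done, Closed, Paused}.
States satisfying AX AF AG (start ∨ heat): {Cooking, Open, Error, Done, Closed, Paused}.
Cooking ∈ Sat(AX AF AG (start ∨ heat)).

Satisfied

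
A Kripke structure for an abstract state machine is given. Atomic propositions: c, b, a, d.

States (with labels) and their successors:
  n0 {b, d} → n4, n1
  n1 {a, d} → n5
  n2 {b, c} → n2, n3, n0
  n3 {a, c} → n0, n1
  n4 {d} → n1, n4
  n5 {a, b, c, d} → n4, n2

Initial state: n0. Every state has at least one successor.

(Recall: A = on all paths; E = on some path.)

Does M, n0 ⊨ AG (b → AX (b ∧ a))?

States satisfying b → AX (b ∧ a): {n1, n3, n4}.
States satisfying AG (b → AX (b ∧ a)): ∅.
n0 is reachable from n0 and violates b → AX (b ∧ a), so AG fails at n0.
n0 ∉ Sat(AG (b → AX (b ∧ a))).

No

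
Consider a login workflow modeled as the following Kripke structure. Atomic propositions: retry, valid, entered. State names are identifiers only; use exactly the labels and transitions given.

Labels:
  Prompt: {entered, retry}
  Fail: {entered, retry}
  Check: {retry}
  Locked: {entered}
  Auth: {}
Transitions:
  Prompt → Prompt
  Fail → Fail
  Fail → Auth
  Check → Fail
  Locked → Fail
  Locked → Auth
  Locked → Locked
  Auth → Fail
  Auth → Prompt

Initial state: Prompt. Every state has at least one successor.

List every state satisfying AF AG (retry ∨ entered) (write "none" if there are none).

{Prompt}

States satisfying AG (retry ∨ entered): {Prompt}.
States satisfying AF AG (retry ∨ entered): {Prompt}.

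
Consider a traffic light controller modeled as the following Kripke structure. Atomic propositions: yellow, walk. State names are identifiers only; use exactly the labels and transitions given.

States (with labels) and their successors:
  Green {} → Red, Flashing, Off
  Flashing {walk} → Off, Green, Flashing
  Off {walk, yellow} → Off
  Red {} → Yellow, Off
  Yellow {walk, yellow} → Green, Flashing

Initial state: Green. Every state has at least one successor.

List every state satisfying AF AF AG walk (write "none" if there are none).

{Off}

States satisfying AF AG walk: {Off}.
States satisfying AF AF AG walk: {Off}.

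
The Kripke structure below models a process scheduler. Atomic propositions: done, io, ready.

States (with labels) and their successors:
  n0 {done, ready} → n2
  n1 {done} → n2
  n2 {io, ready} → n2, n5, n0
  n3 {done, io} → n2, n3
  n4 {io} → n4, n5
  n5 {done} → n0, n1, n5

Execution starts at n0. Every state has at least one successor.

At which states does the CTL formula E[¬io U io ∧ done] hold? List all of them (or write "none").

States satisfying ¬io: {n0, n1, n5}.
States satisfying io ∧ done: {n3}.
States satisfying E[¬io U io ∧ done]: {n3}.

{n3}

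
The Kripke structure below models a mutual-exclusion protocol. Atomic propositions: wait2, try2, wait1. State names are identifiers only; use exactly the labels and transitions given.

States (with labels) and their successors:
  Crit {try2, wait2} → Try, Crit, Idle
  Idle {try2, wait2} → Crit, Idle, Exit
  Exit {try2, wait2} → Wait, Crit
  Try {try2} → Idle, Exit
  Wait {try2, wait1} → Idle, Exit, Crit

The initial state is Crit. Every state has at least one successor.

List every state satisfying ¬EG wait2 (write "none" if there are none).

{Try, Wait}

States satisfying wait2: {Crit, Idle, Exit}.
States satisfying EG wait2: {Crit, Idle, Exit}.
States satisfying ¬EG wait2: {Try, Wait}.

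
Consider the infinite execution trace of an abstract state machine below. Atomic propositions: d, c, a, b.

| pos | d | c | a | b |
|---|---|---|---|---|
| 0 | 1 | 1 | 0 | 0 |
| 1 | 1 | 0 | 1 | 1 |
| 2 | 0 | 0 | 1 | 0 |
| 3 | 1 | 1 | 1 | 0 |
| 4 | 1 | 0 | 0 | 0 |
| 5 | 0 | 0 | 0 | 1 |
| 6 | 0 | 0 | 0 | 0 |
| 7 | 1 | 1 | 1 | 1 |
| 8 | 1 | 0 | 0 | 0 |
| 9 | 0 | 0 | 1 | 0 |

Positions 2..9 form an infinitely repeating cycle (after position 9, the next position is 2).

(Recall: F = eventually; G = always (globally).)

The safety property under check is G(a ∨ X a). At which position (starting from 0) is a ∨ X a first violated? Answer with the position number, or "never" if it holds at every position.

Check a ∨ X a at each position in order: 0 ✓, 1 ✓, 2 ✓, 3 ✓.
At position 4 the labels are {d} and the next position 5 has {b}, so a ∨ X a is false there. This is the first violation.

4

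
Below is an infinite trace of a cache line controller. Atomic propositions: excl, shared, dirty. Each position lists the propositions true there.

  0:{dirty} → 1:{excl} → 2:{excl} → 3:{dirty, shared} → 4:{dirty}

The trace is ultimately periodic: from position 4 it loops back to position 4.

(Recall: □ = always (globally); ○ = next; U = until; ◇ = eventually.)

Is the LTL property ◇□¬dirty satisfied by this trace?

□¬dirty is false at every position 0..4, so it never becomes true and ◇□¬dirty fails.

Does not hold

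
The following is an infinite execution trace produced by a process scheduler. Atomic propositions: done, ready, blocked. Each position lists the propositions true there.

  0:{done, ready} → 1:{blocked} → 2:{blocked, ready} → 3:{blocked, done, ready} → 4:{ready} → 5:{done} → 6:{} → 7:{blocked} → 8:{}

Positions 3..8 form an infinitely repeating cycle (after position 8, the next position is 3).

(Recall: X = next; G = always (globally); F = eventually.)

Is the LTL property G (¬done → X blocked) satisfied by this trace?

Does not hold

¬done → X blocked must hold at every position from 0 onward. It fails at position 4, so G (¬done → X blocked) is false.
Positions where ¬done holds: 1, 2, 4, 6, 7, 8.
Check X blocked at each: 1→ok, 2→ok, 4→fails, 6→ok, 7→fails, 8→ok.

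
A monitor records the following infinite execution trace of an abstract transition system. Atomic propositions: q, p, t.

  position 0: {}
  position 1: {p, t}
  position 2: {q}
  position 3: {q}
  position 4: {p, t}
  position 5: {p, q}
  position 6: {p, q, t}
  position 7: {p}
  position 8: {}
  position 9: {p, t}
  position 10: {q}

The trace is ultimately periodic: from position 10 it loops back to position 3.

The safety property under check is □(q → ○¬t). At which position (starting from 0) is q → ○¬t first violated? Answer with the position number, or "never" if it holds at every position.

3

Check q → ○¬t at each position in order: 0 ✓, 1 ✓, 2 ✓.
At position 3 the labels are {q} and the next position 4 has {p, t}, so q → ○¬t is false there. This is the first violation.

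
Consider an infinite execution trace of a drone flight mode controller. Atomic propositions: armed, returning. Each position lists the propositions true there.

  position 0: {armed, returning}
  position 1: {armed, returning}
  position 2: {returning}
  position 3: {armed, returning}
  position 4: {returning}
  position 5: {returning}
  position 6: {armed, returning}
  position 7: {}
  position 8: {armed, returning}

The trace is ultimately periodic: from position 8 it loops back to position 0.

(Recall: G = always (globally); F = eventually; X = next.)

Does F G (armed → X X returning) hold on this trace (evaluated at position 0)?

G (armed → X X returning) holds at position 0, which is reachable from 0, so F G (armed → X X returning) holds.

Holds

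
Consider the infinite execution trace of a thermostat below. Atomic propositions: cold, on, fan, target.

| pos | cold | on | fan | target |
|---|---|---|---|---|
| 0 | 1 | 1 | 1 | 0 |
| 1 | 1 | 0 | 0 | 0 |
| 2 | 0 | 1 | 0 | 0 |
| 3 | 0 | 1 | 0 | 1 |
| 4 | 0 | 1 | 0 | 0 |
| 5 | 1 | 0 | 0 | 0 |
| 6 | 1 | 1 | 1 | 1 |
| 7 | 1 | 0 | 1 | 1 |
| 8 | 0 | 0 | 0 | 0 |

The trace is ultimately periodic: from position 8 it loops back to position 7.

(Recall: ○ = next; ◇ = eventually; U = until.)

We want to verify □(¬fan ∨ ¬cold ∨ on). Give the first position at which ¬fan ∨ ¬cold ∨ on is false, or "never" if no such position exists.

Check ¬fan ∨ ¬cold ∨ on at each position in order: 0 ✓, 1 ✓, 2 ✓, 3 ✓, 4 ✓, 5 ✓, 6 ✓.
At position 7 the labels are {cold, fan, target}, so ¬fan ∨ ¬cold ∨ on is false there. This is the first violation.

7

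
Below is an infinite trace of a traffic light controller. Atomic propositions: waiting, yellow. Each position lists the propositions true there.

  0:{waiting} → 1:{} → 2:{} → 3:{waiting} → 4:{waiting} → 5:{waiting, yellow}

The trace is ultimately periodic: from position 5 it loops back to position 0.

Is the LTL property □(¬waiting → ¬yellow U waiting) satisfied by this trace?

Yes

¬waiting → ¬yellow U waiting holds at every position 0..5, and those are all positions ever visited, so □(¬waiting → ¬yellow U waiting) holds.
Positions where ¬waiting holds: 1, 2.
Check ¬yellow U waiting at each: 1→ok, 2→ok.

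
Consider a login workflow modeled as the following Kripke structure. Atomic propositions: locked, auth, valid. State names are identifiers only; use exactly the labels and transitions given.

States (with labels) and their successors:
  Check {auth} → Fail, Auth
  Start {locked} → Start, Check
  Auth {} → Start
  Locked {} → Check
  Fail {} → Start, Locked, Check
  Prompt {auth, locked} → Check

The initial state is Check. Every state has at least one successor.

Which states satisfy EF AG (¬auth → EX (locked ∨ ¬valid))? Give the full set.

{Check, Start, Auth, Locked, Fail, Prompt}

States satisfying AG (¬auth → EX (locked ∨ ¬valid)): {Check, Start, Auth, Locked, Fail, Prompt}.
States satisfying EF AG (¬auth → EX (locked ∨ ¬valid)): {Check, Start, Auth, Locked, Fail, Prompt}.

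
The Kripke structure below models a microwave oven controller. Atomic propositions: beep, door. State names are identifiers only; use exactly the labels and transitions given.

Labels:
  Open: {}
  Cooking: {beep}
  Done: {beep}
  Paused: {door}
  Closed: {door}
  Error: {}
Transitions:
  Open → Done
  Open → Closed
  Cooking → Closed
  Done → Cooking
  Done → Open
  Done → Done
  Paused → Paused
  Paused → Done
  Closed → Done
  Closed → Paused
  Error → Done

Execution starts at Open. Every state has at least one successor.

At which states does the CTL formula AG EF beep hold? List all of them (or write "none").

States satisfying EF beep: {Open, Cooking, Done, Paused, Closed, Error}.
States satisfying AG EF beep: {Open, Cooking, Done, Paused, Closed, Error}.

{Open, Cooking, Done, Paused, Closed, Error}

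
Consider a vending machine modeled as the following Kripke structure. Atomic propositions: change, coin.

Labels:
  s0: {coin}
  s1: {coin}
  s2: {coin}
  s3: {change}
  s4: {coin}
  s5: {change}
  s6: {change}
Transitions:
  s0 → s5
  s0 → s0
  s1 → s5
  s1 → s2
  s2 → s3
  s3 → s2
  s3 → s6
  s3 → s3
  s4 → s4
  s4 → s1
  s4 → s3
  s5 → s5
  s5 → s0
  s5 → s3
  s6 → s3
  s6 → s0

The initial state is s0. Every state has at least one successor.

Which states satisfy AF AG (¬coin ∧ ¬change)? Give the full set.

none

States satisfying AG (¬coin ∧ ¬change): ∅.
States satisfying AF AG (¬coin ∧ ¬change): ∅.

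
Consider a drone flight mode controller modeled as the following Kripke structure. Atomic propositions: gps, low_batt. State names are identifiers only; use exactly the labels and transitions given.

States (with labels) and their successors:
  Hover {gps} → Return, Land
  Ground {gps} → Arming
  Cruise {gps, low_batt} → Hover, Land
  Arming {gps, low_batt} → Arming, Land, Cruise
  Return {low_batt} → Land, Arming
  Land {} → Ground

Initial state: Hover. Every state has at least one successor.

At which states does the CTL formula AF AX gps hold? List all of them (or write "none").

{Ground, Land}

States satisfying AX gps: {Ground, Land}.
States satisfying AF AX gps: {Ground, Land}.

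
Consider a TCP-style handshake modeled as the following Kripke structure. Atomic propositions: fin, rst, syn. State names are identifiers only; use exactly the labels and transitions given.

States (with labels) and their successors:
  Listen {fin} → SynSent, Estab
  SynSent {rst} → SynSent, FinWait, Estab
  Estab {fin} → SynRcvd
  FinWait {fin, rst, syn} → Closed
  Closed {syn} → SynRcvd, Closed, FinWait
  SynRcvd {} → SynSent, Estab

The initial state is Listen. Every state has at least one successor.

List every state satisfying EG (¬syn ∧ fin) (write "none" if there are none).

none

States satisfying ¬syn ∧ fin: {Listen, Estab}.
States satisfying EG (¬syn ∧ fin): ∅.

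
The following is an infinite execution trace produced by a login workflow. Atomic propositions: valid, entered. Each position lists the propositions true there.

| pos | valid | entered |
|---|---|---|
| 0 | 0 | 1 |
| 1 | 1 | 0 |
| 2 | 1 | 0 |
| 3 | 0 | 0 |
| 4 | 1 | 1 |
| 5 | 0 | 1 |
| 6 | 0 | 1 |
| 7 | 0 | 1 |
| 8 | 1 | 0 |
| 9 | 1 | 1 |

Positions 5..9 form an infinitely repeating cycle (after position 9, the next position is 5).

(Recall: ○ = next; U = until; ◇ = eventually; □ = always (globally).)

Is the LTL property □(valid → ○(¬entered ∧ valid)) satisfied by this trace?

valid → ○(¬entered ∧ valid) must hold at every position from 0 onward. It fails at position 2, so □(valid → ○(¬entered ∧ valid)) is false.
Positions where valid holds: 1, 2, 4, 8, 9.
Check ○(¬entered ∧ valid) at each: 1→ok, 2→fails, 4→fails, 8→fails, 9→fails.

Does not hold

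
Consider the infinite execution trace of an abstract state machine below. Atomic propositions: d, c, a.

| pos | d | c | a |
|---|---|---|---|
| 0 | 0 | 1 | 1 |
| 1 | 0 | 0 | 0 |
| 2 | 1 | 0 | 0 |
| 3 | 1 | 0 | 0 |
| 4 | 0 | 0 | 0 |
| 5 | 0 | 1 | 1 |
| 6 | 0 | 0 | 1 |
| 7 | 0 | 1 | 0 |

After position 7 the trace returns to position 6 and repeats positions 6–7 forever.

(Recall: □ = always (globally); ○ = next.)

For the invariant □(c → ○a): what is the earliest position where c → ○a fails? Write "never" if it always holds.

At position 0 the labels are {a, c} and the next position 1 has {}, so c → ○a is false there. This is the first violation.

0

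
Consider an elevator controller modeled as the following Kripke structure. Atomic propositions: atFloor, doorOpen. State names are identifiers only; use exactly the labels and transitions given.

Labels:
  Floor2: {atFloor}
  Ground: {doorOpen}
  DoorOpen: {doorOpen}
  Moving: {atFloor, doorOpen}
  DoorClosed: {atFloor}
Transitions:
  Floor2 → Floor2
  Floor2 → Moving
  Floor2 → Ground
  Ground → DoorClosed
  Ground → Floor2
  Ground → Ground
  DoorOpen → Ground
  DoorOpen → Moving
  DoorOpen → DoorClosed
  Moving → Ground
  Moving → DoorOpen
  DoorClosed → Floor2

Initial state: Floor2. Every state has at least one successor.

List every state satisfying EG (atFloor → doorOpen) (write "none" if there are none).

States satisfying atFloor → doorOpen: {Ground, DoorOpen, Moving}.
States satisfying EG (atFloor → doorOpen): {Ground, DoorOpen, Moving}.

{Ground, DoorOpen, Moving}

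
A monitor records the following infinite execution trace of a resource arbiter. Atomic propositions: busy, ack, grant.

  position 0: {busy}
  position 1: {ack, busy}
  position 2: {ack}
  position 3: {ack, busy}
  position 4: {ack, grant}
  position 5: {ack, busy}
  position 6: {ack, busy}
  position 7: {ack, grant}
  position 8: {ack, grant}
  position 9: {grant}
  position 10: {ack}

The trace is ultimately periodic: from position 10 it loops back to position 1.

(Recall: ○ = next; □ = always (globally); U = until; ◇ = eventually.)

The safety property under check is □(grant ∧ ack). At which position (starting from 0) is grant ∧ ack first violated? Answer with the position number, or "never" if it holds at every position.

0

At position 0 the labels are {busy}, so grant ∧ ack is false there. This is the first violation.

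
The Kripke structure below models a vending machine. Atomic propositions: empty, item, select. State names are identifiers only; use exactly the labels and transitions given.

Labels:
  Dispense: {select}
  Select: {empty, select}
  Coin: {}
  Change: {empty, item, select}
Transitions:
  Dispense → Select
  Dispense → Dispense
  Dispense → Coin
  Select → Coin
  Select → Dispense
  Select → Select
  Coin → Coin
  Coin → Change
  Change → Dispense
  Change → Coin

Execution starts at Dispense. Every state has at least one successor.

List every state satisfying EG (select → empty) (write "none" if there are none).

{Select, Coin, Change}

States satisfying select → empty: {Select, Coin, Change}.
States satisfying EG (select → empty): {Select, Coin, Change}.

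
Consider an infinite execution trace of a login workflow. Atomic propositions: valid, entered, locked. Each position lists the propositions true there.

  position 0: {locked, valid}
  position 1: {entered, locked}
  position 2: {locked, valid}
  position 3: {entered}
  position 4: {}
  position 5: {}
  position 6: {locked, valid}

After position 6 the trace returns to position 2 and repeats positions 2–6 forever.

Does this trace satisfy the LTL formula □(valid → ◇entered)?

valid → ◇entered holds at every position 0..6, and those are all positions ever visited, so □(valid → ◇entered) holds.
Positions where valid holds: 0, 2, 6.
Check ◇entered at each: 0→ok, 2→ok, 6→ok.

Satisfied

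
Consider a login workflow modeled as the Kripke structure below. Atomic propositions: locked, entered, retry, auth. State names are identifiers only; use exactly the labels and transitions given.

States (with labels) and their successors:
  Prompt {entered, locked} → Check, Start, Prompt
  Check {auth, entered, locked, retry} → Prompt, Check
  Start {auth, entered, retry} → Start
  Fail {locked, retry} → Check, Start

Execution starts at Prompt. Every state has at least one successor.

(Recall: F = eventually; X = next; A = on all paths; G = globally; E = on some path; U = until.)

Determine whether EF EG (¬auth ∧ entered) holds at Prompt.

Satisfied

States satisfying EG (¬auth ∧ entered): {Prompt}.
States satisfying EF EG (¬auth ∧ entered): {Prompt, Check, Fail}.
Some path from Prompt reaches a state where EG (¬auth ∧ entered) holds.
Prompt ∈ Sat(EF EG (¬auth ∧ entered)).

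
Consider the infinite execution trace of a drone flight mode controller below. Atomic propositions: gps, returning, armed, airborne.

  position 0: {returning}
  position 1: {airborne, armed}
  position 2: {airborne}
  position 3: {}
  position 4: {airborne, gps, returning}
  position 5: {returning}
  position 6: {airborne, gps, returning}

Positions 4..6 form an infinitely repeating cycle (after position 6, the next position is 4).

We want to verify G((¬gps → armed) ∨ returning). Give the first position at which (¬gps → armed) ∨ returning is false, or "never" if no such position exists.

2

Check (¬gps → armed) ∨ returning at each position in order: 0 ✓, 1 ✓.
At position 2 the labels are {airborne}, so (¬gps → armed) ∨ returning is false there. This is the first violation.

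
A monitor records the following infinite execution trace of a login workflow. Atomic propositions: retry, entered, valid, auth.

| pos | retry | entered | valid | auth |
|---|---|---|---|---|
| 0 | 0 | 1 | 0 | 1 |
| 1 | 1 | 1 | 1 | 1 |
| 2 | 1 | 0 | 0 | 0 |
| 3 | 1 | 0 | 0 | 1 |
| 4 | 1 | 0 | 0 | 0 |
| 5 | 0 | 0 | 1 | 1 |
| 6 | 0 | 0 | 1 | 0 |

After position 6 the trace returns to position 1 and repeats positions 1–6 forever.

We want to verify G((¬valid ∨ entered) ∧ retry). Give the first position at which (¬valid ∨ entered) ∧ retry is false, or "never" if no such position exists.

At position 0 the labels are {auth, entered}, so (¬valid ∨ entered) ∧ retry is false there. This is the first violation.

0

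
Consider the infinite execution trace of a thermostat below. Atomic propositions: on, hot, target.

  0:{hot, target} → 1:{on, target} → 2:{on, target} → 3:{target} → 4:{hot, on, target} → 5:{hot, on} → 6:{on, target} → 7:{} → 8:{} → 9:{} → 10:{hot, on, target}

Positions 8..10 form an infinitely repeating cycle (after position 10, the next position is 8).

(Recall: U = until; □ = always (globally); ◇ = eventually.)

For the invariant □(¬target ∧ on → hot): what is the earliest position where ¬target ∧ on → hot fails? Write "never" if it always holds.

¬target ∧ on → hot holds at every position 0..10, and those are all the positions the trace ever visits, so the invariant □(¬target ∧ on → hot) is never violated.

never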